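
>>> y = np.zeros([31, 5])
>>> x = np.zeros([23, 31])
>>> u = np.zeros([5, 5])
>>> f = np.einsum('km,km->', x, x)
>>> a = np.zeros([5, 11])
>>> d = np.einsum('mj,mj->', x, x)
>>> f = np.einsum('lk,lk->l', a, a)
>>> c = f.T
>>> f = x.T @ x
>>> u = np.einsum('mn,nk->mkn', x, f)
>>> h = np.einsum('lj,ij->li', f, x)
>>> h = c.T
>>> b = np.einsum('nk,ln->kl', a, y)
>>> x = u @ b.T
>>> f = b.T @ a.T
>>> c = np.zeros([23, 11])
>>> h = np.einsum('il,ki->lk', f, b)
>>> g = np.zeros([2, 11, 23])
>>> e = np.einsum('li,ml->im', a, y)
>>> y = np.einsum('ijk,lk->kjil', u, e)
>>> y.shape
(31, 31, 23, 11)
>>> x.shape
(23, 31, 11)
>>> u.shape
(23, 31, 31)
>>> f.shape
(31, 5)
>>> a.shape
(5, 11)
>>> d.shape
()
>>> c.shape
(23, 11)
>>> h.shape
(5, 11)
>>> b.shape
(11, 31)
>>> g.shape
(2, 11, 23)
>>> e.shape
(11, 31)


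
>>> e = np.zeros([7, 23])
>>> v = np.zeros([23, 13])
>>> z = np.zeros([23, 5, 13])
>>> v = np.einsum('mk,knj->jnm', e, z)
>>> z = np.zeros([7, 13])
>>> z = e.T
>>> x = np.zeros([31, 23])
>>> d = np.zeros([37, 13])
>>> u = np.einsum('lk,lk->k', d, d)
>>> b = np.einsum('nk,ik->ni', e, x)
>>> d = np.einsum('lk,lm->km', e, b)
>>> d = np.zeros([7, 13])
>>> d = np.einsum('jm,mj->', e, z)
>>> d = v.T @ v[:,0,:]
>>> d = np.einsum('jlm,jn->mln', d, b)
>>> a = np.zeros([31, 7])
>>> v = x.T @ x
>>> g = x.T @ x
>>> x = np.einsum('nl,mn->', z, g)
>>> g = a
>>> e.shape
(7, 23)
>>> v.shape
(23, 23)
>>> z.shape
(23, 7)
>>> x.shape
()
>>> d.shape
(7, 5, 31)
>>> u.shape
(13,)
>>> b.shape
(7, 31)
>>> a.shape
(31, 7)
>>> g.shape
(31, 7)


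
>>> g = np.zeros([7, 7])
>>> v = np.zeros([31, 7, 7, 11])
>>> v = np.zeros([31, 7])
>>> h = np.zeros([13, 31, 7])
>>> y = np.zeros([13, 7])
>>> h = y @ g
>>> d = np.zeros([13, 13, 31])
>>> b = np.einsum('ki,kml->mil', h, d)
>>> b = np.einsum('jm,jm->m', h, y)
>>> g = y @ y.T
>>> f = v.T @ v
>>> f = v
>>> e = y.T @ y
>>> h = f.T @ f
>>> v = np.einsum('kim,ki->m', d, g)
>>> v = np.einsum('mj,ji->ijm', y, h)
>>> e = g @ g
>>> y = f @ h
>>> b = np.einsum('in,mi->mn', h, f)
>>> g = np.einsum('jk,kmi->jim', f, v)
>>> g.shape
(31, 13, 7)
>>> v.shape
(7, 7, 13)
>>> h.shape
(7, 7)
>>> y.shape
(31, 7)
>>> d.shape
(13, 13, 31)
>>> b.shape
(31, 7)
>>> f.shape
(31, 7)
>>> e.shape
(13, 13)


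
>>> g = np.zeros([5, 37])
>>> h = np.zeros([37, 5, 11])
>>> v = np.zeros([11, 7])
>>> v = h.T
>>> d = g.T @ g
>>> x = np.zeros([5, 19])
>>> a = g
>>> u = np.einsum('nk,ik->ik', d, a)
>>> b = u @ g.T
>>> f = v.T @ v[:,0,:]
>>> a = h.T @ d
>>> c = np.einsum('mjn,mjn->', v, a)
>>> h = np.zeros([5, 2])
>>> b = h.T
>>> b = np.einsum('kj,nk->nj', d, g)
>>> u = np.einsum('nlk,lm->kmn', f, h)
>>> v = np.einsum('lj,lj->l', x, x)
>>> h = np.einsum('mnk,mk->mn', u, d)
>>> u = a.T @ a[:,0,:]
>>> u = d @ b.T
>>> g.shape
(5, 37)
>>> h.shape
(37, 2)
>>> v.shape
(5,)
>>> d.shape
(37, 37)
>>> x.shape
(5, 19)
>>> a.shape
(11, 5, 37)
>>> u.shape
(37, 5)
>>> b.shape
(5, 37)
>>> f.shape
(37, 5, 37)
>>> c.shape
()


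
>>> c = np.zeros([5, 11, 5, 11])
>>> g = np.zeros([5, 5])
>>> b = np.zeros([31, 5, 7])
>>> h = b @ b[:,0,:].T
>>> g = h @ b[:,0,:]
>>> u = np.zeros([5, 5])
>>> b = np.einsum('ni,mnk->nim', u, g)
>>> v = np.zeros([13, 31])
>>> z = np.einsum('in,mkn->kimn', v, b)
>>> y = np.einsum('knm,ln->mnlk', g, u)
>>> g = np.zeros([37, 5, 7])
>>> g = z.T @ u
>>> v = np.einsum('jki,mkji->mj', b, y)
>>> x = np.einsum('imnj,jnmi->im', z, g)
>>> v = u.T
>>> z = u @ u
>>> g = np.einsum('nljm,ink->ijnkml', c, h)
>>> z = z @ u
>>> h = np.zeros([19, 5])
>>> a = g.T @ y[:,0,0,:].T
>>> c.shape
(5, 11, 5, 11)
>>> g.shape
(31, 5, 5, 31, 11, 11)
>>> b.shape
(5, 5, 31)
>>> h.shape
(19, 5)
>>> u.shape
(5, 5)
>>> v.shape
(5, 5)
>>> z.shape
(5, 5)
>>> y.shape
(7, 5, 5, 31)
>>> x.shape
(5, 13)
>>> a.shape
(11, 11, 31, 5, 5, 7)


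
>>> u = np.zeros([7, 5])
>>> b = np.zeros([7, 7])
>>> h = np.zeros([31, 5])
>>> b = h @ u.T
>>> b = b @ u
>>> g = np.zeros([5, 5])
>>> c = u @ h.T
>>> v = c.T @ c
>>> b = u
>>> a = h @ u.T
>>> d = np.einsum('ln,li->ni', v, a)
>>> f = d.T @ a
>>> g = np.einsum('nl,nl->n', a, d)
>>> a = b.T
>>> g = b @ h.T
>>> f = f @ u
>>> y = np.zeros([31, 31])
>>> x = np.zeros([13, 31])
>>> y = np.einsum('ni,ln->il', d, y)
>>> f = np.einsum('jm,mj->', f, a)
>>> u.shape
(7, 5)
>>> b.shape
(7, 5)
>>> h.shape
(31, 5)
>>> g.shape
(7, 31)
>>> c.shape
(7, 31)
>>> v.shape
(31, 31)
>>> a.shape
(5, 7)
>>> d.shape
(31, 7)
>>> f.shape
()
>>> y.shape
(7, 31)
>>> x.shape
(13, 31)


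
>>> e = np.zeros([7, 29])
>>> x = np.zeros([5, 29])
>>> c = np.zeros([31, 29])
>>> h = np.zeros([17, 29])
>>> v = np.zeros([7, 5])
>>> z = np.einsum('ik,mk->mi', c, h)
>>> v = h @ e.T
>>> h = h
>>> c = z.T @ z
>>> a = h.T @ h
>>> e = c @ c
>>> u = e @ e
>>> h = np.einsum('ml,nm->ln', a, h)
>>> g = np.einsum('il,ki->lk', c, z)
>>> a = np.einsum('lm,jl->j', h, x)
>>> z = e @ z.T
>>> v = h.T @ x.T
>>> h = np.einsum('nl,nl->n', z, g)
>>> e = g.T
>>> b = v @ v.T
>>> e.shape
(17, 31)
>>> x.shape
(5, 29)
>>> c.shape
(31, 31)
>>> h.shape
(31,)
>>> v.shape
(17, 5)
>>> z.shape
(31, 17)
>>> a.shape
(5,)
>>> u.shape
(31, 31)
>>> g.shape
(31, 17)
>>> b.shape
(17, 17)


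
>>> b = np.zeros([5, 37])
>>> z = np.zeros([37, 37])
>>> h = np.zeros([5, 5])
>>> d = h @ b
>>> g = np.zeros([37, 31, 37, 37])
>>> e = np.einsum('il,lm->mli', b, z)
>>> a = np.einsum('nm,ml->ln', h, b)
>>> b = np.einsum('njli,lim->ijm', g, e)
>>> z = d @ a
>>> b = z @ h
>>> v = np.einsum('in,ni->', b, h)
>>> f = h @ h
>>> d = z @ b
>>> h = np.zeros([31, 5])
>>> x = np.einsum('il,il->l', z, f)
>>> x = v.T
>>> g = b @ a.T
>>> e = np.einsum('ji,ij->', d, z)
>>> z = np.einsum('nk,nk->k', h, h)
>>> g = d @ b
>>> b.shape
(5, 5)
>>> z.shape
(5,)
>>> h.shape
(31, 5)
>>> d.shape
(5, 5)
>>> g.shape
(5, 5)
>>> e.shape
()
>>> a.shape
(37, 5)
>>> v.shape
()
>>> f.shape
(5, 5)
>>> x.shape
()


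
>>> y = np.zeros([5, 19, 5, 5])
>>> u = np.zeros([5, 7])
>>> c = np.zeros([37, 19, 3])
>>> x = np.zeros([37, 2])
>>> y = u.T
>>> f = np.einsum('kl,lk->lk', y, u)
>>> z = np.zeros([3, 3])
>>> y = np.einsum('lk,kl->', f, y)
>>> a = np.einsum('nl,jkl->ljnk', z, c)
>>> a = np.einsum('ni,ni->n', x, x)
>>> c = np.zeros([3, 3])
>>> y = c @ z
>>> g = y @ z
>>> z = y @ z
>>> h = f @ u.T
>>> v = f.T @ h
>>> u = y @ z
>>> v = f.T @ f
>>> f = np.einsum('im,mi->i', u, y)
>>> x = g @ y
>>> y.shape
(3, 3)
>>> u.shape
(3, 3)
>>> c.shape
(3, 3)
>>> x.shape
(3, 3)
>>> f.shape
(3,)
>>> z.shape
(3, 3)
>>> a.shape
(37,)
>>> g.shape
(3, 3)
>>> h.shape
(5, 5)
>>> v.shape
(7, 7)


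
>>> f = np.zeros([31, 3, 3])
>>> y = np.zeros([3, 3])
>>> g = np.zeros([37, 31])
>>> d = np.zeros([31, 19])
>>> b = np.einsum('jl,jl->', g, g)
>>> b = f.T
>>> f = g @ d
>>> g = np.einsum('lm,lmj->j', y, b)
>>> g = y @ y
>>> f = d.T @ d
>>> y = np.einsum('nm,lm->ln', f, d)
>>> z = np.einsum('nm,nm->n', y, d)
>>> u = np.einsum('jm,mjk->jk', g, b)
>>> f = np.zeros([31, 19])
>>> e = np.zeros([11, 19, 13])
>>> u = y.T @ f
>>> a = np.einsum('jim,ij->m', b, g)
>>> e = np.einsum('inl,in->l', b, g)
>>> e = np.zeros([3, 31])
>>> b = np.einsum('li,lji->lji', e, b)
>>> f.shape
(31, 19)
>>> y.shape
(31, 19)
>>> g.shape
(3, 3)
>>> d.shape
(31, 19)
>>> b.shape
(3, 3, 31)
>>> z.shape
(31,)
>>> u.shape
(19, 19)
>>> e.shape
(3, 31)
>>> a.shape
(31,)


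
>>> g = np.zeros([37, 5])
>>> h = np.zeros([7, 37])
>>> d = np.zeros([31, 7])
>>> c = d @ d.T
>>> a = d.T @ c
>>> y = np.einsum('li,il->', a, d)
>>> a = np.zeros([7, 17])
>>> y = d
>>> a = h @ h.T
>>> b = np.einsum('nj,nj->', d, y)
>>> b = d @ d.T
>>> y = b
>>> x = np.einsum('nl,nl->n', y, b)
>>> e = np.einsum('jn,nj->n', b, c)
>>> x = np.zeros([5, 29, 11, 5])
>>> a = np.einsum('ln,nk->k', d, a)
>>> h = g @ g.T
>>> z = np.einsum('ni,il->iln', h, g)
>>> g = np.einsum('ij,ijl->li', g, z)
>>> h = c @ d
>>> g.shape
(37, 37)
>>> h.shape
(31, 7)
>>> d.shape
(31, 7)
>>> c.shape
(31, 31)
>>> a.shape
(7,)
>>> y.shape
(31, 31)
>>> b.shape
(31, 31)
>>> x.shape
(5, 29, 11, 5)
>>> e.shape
(31,)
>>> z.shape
(37, 5, 37)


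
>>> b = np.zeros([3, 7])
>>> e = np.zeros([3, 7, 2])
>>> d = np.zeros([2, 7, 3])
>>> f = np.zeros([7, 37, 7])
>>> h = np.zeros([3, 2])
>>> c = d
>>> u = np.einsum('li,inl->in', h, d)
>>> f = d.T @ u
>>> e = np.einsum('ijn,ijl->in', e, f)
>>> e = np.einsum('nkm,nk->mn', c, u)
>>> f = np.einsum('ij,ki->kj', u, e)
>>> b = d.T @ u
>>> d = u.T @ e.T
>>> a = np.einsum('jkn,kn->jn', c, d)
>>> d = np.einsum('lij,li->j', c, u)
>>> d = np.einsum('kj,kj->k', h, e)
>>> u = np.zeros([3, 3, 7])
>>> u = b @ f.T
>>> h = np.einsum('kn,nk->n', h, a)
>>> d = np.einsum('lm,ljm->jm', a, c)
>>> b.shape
(3, 7, 7)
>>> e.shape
(3, 2)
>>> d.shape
(7, 3)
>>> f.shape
(3, 7)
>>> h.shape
(2,)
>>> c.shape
(2, 7, 3)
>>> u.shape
(3, 7, 3)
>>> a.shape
(2, 3)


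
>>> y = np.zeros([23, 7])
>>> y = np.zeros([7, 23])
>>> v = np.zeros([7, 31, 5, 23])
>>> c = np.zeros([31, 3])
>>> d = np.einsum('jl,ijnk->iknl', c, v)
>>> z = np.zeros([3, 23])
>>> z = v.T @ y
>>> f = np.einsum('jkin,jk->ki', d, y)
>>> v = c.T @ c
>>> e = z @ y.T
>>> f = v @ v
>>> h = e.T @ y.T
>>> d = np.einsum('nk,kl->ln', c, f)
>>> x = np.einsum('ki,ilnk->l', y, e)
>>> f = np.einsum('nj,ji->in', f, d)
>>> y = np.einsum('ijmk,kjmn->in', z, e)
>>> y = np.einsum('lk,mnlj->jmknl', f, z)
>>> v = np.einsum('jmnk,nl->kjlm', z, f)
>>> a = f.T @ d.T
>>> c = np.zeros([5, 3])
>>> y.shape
(23, 23, 3, 5, 31)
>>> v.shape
(23, 23, 3, 5)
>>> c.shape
(5, 3)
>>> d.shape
(3, 31)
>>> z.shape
(23, 5, 31, 23)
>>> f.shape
(31, 3)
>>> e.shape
(23, 5, 31, 7)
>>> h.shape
(7, 31, 5, 7)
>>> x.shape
(5,)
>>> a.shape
(3, 3)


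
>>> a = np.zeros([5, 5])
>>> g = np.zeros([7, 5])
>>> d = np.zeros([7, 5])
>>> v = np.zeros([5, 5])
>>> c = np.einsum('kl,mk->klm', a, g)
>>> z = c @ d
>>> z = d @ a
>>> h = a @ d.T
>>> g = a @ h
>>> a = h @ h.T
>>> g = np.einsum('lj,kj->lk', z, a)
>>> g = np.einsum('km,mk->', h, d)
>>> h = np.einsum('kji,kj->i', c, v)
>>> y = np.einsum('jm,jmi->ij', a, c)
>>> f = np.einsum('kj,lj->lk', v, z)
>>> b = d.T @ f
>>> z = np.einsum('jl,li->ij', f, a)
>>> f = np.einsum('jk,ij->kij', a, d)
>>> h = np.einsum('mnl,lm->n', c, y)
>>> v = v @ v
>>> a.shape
(5, 5)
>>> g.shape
()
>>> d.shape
(7, 5)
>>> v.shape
(5, 5)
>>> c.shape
(5, 5, 7)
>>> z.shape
(5, 7)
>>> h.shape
(5,)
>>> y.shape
(7, 5)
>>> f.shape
(5, 7, 5)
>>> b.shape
(5, 5)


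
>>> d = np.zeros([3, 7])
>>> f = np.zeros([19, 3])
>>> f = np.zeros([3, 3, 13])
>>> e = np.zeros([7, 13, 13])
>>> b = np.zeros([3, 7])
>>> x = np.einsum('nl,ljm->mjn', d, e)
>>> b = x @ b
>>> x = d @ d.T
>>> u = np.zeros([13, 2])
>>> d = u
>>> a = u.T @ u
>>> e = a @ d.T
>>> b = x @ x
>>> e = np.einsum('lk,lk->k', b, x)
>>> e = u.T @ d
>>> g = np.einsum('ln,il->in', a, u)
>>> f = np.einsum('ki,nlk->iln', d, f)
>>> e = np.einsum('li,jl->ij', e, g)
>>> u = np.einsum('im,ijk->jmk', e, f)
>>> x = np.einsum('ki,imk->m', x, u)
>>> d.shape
(13, 2)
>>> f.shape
(2, 3, 3)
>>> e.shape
(2, 13)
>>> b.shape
(3, 3)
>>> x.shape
(13,)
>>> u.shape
(3, 13, 3)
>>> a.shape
(2, 2)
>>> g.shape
(13, 2)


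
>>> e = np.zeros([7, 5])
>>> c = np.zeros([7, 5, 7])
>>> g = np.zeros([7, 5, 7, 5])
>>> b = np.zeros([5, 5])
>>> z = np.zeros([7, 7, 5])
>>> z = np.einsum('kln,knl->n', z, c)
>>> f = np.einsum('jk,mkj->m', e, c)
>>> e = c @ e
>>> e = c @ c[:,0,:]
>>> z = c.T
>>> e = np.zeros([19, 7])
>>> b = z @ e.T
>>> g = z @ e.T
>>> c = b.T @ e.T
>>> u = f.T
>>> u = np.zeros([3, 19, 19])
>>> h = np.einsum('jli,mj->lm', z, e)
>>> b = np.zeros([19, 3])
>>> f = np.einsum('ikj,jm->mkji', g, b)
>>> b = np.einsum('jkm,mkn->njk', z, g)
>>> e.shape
(19, 7)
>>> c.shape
(19, 5, 19)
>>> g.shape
(7, 5, 19)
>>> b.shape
(19, 7, 5)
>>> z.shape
(7, 5, 7)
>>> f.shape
(3, 5, 19, 7)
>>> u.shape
(3, 19, 19)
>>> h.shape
(5, 19)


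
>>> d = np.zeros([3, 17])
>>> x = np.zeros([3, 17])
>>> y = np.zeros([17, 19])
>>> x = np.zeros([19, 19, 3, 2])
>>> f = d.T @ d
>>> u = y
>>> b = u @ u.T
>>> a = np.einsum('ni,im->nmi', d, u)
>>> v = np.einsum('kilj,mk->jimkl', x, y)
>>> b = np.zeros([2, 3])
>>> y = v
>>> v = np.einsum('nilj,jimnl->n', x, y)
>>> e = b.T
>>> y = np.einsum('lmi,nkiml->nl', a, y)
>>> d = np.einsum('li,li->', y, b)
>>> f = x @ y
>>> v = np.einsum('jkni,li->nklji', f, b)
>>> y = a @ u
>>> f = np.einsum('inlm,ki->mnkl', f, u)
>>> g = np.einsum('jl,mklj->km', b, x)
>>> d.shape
()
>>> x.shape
(19, 19, 3, 2)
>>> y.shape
(3, 19, 19)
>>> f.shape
(3, 19, 17, 3)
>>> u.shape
(17, 19)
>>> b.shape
(2, 3)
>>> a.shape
(3, 19, 17)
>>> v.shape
(3, 19, 2, 19, 3)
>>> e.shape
(3, 2)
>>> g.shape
(19, 19)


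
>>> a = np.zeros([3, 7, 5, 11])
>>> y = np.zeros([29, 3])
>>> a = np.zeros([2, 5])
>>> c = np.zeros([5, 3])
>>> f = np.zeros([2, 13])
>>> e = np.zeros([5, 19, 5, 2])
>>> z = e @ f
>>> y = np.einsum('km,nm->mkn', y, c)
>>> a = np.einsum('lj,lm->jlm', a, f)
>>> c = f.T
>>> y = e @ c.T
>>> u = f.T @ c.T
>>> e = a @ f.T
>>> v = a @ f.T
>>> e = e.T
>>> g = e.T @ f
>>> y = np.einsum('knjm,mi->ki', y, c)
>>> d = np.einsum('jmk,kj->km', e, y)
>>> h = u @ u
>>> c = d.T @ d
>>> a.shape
(5, 2, 13)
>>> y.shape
(5, 2)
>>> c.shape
(2, 2)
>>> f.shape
(2, 13)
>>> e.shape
(2, 2, 5)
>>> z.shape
(5, 19, 5, 13)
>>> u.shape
(13, 13)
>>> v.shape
(5, 2, 2)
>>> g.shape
(5, 2, 13)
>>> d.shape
(5, 2)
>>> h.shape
(13, 13)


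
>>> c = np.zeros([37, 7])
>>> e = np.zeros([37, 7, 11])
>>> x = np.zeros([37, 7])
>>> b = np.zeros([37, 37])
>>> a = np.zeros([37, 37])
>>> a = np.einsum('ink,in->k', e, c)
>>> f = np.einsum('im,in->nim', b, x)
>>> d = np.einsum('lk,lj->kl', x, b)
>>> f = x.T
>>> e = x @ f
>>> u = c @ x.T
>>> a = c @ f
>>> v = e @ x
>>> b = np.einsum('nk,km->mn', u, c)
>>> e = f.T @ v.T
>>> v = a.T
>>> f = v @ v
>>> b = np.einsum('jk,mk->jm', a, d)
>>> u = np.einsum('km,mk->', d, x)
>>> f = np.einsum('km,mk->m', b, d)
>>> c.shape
(37, 7)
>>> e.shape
(37, 37)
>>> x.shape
(37, 7)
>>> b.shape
(37, 7)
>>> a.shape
(37, 37)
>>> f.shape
(7,)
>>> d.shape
(7, 37)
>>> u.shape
()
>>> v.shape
(37, 37)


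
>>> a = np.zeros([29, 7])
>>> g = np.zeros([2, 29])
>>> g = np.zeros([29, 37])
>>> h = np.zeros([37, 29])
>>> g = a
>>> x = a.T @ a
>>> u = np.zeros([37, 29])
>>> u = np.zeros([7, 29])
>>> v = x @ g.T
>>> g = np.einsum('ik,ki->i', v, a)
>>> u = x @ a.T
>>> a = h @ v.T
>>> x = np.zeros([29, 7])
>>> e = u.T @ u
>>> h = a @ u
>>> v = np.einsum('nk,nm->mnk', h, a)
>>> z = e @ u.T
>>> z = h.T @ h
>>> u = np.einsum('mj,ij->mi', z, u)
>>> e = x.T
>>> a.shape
(37, 7)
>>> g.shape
(7,)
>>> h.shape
(37, 29)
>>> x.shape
(29, 7)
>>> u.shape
(29, 7)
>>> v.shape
(7, 37, 29)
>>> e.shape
(7, 29)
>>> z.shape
(29, 29)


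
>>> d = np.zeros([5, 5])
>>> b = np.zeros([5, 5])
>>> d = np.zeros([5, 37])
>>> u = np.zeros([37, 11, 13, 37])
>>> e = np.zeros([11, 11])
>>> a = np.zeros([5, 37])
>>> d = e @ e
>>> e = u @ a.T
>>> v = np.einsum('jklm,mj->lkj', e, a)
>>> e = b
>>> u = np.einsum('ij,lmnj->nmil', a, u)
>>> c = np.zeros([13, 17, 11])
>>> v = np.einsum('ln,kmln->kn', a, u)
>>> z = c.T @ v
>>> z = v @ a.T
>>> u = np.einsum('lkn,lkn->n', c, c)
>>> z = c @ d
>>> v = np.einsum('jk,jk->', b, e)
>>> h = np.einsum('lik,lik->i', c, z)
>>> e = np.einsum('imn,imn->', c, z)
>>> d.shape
(11, 11)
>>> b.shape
(5, 5)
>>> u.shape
(11,)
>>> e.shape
()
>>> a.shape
(5, 37)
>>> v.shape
()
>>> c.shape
(13, 17, 11)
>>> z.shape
(13, 17, 11)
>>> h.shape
(17,)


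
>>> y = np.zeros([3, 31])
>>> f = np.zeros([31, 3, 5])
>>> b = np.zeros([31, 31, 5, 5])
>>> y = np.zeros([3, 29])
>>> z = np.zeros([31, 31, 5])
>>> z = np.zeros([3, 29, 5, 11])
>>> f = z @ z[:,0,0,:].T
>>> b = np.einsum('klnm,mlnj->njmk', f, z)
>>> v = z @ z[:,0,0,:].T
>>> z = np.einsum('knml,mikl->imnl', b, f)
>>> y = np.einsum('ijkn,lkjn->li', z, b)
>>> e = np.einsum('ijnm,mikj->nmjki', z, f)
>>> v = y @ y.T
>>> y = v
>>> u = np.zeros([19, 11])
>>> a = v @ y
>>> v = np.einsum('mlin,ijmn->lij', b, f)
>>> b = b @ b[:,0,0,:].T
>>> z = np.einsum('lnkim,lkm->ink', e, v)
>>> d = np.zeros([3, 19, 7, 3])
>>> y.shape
(5, 5)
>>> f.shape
(3, 29, 5, 3)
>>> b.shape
(5, 11, 3, 5)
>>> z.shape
(5, 3, 3)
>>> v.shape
(11, 3, 29)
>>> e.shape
(11, 3, 3, 5, 29)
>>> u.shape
(19, 11)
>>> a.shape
(5, 5)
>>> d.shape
(3, 19, 7, 3)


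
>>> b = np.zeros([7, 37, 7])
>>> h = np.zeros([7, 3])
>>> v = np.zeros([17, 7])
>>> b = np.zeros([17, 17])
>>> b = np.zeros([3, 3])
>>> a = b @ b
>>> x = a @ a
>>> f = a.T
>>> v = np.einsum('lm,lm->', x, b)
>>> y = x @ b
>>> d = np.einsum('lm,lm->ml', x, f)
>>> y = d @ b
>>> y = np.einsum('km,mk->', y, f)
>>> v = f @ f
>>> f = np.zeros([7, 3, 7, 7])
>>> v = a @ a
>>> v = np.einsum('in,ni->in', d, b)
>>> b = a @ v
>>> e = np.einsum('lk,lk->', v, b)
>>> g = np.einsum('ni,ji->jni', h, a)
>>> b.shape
(3, 3)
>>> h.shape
(7, 3)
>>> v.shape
(3, 3)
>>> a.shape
(3, 3)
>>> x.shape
(3, 3)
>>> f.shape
(7, 3, 7, 7)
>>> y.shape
()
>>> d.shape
(3, 3)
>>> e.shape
()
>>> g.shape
(3, 7, 3)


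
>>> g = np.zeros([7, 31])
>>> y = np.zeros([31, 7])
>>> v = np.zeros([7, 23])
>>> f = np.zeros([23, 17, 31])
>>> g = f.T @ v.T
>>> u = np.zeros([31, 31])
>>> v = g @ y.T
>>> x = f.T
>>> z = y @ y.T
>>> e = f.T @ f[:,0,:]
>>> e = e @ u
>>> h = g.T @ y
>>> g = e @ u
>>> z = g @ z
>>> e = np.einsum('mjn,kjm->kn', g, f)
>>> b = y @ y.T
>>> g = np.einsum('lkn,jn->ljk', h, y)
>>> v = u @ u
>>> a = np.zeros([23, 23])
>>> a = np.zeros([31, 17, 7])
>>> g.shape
(7, 31, 17)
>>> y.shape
(31, 7)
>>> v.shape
(31, 31)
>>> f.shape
(23, 17, 31)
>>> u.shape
(31, 31)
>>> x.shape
(31, 17, 23)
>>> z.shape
(31, 17, 31)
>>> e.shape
(23, 31)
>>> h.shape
(7, 17, 7)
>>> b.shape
(31, 31)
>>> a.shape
(31, 17, 7)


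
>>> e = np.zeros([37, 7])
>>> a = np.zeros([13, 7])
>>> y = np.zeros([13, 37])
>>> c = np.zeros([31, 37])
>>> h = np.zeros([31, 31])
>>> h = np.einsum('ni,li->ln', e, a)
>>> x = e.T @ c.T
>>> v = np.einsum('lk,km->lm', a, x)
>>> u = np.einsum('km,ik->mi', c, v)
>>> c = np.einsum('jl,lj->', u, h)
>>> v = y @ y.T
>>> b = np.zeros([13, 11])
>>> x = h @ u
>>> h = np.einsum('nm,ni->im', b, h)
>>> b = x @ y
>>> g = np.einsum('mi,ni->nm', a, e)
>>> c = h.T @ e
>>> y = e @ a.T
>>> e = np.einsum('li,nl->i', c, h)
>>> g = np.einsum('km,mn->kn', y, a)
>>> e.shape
(7,)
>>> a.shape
(13, 7)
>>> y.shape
(37, 13)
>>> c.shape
(11, 7)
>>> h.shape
(37, 11)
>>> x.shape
(13, 13)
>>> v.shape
(13, 13)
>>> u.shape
(37, 13)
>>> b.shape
(13, 37)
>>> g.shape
(37, 7)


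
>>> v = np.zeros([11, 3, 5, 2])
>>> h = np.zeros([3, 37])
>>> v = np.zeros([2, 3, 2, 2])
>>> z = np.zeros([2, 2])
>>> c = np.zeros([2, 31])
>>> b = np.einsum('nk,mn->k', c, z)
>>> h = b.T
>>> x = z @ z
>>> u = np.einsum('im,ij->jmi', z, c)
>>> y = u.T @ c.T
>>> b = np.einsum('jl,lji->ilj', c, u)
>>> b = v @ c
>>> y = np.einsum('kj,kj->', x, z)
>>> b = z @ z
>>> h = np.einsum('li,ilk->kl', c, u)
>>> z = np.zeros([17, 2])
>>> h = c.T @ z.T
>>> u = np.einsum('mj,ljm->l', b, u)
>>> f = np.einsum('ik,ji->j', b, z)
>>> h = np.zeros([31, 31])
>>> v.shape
(2, 3, 2, 2)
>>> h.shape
(31, 31)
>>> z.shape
(17, 2)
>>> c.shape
(2, 31)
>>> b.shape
(2, 2)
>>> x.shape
(2, 2)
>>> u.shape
(31,)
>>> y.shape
()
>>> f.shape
(17,)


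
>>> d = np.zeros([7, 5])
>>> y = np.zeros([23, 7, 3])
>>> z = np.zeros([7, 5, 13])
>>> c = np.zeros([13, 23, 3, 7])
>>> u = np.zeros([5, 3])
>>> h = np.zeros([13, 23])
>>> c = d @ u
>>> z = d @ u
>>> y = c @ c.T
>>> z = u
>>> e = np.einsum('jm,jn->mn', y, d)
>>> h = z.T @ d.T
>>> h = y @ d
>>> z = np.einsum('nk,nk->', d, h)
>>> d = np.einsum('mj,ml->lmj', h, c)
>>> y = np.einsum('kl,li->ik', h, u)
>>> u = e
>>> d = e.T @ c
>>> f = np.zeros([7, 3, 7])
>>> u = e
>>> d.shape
(5, 3)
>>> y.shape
(3, 7)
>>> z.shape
()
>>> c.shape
(7, 3)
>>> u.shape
(7, 5)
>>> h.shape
(7, 5)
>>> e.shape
(7, 5)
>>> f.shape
(7, 3, 7)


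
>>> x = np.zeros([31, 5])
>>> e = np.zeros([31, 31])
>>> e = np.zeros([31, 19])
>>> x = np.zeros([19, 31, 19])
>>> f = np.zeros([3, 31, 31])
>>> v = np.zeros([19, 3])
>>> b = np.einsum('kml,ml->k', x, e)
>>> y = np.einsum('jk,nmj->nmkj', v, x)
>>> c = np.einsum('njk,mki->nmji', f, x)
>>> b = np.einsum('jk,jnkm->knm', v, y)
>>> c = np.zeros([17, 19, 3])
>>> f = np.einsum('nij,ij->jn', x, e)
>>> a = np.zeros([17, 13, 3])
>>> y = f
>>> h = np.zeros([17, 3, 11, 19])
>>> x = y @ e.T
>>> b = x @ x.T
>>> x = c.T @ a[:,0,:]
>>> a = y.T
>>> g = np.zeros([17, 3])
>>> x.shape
(3, 19, 3)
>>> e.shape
(31, 19)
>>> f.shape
(19, 19)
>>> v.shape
(19, 3)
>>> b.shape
(19, 19)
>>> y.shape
(19, 19)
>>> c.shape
(17, 19, 3)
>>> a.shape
(19, 19)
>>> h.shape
(17, 3, 11, 19)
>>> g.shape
(17, 3)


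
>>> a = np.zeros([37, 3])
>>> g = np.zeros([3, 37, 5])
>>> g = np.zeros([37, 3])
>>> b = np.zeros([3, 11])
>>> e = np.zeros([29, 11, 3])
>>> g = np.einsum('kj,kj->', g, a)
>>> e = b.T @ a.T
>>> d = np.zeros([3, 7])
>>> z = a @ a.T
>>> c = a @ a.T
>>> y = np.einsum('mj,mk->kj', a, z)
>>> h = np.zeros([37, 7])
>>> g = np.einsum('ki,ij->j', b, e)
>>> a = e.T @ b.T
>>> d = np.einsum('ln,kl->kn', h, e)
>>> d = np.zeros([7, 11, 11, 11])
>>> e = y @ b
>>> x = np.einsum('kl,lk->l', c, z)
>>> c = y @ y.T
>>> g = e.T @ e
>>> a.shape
(37, 3)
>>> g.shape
(11, 11)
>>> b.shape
(3, 11)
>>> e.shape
(37, 11)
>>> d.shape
(7, 11, 11, 11)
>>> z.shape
(37, 37)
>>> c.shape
(37, 37)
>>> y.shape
(37, 3)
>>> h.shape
(37, 7)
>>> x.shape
(37,)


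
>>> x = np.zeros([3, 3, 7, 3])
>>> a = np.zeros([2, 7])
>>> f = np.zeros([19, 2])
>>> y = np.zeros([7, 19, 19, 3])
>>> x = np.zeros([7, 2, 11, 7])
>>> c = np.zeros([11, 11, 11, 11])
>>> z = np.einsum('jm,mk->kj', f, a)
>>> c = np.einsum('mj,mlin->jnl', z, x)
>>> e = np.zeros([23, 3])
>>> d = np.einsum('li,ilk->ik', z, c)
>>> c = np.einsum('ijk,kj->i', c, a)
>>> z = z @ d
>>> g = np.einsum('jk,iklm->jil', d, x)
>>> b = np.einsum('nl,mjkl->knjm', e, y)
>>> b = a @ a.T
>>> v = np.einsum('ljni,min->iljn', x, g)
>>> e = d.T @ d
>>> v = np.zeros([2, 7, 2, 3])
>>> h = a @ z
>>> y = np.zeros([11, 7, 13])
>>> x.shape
(7, 2, 11, 7)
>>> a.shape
(2, 7)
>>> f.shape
(19, 2)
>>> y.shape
(11, 7, 13)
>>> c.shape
(19,)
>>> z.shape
(7, 2)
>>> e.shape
(2, 2)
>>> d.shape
(19, 2)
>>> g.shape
(19, 7, 11)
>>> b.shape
(2, 2)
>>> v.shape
(2, 7, 2, 3)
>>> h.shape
(2, 2)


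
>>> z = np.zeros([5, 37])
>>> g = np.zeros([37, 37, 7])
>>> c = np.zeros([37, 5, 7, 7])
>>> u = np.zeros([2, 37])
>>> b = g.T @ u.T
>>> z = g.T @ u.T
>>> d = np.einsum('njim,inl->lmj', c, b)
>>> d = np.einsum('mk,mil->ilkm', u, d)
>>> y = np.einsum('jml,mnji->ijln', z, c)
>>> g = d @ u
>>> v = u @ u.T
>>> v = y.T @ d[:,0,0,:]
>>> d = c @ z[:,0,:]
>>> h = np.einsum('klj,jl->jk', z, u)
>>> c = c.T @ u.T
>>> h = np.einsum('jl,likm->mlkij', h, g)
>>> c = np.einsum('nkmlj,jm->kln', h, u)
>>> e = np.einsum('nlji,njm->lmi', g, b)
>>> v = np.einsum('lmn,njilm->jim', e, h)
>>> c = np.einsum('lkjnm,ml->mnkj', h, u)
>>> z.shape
(7, 37, 2)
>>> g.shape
(7, 5, 37, 37)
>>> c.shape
(2, 5, 7, 37)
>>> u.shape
(2, 37)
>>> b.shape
(7, 37, 2)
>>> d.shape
(37, 5, 7, 2)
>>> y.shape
(7, 7, 2, 5)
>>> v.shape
(7, 37, 2)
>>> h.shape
(37, 7, 37, 5, 2)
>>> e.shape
(5, 2, 37)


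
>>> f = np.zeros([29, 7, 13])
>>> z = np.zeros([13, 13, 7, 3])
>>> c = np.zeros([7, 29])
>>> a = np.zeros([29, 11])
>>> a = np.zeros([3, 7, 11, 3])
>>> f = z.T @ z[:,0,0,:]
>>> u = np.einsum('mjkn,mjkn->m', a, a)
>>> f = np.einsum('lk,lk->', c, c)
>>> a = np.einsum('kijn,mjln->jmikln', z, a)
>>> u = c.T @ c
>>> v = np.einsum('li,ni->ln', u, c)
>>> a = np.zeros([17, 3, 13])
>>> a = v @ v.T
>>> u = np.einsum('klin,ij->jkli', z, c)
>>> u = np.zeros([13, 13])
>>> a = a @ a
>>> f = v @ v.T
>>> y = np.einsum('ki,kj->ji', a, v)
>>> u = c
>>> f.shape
(29, 29)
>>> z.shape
(13, 13, 7, 3)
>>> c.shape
(7, 29)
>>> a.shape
(29, 29)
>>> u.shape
(7, 29)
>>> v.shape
(29, 7)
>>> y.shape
(7, 29)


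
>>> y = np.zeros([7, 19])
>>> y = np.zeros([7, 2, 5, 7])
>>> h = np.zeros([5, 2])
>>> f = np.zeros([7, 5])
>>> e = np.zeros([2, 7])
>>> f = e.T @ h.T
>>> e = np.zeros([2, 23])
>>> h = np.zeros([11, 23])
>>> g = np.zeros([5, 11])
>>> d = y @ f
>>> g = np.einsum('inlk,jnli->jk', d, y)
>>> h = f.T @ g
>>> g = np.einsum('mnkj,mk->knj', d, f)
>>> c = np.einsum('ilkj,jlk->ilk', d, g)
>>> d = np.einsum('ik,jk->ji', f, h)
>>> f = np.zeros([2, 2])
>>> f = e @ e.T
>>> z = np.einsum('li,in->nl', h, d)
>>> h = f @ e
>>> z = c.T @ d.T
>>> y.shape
(7, 2, 5, 7)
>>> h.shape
(2, 23)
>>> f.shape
(2, 2)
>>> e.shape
(2, 23)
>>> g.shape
(5, 2, 5)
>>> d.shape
(5, 7)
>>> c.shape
(7, 2, 5)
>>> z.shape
(5, 2, 5)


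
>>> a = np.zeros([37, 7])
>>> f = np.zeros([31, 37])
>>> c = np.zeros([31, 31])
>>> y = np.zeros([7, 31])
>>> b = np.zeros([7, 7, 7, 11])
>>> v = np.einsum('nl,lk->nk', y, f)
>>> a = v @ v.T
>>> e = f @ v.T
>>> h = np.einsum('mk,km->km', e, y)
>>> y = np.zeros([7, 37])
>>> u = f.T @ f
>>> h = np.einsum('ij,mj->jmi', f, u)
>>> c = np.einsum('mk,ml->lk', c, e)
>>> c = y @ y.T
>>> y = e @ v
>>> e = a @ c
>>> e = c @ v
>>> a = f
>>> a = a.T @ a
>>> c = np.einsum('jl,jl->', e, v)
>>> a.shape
(37, 37)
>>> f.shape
(31, 37)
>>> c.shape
()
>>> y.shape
(31, 37)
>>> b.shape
(7, 7, 7, 11)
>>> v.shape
(7, 37)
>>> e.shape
(7, 37)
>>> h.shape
(37, 37, 31)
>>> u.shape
(37, 37)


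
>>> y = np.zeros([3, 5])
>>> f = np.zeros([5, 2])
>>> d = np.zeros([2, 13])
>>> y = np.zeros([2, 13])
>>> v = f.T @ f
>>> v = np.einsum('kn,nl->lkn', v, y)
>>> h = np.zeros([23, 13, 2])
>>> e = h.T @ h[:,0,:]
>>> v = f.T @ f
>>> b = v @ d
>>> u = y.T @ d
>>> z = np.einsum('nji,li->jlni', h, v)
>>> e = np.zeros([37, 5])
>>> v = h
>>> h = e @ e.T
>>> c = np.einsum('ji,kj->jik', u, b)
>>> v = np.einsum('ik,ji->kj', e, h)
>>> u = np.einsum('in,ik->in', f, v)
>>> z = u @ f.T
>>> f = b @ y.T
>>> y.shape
(2, 13)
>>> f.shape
(2, 2)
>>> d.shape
(2, 13)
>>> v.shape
(5, 37)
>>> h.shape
(37, 37)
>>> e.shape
(37, 5)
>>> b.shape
(2, 13)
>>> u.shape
(5, 2)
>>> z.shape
(5, 5)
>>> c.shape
(13, 13, 2)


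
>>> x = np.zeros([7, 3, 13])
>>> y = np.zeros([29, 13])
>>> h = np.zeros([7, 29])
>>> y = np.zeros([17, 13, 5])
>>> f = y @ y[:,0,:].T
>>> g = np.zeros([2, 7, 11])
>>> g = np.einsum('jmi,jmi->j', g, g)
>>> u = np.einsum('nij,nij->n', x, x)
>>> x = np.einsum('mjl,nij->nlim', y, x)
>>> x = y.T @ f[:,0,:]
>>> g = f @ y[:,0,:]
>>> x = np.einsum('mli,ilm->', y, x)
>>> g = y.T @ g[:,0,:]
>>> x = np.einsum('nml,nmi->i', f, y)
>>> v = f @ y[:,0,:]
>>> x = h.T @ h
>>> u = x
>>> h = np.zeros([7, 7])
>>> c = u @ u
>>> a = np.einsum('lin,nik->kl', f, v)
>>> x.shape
(29, 29)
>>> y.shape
(17, 13, 5)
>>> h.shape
(7, 7)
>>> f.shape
(17, 13, 17)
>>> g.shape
(5, 13, 5)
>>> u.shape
(29, 29)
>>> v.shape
(17, 13, 5)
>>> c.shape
(29, 29)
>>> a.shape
(5, 17)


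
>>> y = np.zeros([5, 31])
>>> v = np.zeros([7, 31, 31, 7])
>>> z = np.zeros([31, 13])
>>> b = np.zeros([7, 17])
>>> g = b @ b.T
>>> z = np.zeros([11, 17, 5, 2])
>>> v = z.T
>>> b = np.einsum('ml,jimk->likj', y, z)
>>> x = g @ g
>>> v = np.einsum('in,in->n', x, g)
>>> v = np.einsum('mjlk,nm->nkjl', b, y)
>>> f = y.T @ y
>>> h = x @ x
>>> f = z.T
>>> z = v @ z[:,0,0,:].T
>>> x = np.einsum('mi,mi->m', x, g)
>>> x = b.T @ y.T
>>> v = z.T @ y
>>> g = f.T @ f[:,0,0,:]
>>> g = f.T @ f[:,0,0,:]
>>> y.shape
(5, 31)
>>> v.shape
(11, 17, 11, 31)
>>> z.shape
(5, 11, 17, 11)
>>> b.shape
(31, 17, 2, 11)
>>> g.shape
(11, 17, 5, 11)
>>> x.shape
(11, 2, 17, 5)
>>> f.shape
(2, 5, 17, 11)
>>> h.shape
(7, 7)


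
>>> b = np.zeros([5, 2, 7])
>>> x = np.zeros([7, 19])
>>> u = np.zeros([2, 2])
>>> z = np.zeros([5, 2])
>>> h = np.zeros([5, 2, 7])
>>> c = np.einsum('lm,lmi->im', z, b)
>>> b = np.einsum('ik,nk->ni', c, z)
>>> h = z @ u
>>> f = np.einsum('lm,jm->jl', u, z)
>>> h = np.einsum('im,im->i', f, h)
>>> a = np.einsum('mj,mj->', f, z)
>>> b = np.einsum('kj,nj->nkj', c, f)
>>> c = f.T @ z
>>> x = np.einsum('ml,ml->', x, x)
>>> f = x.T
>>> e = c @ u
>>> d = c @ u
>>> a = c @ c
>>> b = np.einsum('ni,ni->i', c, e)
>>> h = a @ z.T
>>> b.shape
(2,)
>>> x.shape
()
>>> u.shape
(2, 2)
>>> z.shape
(5, 2)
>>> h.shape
(2, 5)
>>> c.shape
(2, 2)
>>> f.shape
()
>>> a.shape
(2, 2)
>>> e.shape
(2, 2)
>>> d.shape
(2, 2)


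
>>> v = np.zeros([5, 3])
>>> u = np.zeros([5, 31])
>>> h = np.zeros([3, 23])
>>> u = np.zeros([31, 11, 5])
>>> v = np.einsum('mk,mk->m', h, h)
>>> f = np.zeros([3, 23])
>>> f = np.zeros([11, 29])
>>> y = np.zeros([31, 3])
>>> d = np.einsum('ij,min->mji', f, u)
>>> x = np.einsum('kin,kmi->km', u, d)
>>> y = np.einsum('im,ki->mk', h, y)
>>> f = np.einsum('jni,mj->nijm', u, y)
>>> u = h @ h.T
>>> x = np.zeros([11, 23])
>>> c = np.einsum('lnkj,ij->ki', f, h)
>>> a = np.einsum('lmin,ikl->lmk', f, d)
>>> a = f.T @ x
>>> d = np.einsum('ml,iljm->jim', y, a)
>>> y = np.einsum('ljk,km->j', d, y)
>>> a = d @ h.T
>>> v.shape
(3,)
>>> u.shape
(3, 3)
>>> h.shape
(3, 23)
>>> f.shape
(11, 5, 31, 23)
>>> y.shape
(23,)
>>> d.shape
(5, 23, 23)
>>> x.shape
(11, 23)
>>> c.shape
(31, 3)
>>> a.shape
(5, 23, 3)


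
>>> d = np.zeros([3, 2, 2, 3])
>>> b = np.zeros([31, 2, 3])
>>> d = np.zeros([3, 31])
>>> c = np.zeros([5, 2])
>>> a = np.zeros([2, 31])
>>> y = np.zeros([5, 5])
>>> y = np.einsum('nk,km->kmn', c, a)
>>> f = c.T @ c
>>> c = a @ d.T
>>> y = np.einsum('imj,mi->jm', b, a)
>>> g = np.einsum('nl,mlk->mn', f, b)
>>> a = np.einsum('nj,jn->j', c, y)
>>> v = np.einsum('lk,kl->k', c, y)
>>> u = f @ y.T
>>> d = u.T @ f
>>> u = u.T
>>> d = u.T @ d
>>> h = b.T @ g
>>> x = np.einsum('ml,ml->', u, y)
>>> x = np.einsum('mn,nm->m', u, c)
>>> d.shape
(2, 2)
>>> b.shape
(31, 2, 3)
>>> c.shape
(2, 3)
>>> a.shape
(3,)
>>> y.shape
(3, 2)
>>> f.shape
(2, 2)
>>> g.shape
(31, 2)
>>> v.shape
(3,)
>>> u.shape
(3, 2)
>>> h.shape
(3, 2, 2)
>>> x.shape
(3,)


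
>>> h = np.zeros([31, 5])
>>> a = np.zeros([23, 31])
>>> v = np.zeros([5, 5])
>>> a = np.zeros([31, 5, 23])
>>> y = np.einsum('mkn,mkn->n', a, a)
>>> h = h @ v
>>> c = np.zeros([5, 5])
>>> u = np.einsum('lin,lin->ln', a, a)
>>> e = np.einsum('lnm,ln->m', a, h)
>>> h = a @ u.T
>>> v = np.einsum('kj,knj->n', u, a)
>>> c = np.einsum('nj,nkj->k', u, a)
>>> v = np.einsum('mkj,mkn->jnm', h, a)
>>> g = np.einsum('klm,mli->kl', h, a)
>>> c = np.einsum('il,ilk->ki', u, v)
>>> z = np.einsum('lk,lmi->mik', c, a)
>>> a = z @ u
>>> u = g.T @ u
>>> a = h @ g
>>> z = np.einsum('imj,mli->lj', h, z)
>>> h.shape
(31, 5, 31)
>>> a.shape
(31, 5, 5)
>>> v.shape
(31, 23, 31)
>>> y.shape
(23,)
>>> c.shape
(31, 31)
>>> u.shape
(5, 23)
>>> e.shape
(23,)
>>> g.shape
(31, 5)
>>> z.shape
(23, 31)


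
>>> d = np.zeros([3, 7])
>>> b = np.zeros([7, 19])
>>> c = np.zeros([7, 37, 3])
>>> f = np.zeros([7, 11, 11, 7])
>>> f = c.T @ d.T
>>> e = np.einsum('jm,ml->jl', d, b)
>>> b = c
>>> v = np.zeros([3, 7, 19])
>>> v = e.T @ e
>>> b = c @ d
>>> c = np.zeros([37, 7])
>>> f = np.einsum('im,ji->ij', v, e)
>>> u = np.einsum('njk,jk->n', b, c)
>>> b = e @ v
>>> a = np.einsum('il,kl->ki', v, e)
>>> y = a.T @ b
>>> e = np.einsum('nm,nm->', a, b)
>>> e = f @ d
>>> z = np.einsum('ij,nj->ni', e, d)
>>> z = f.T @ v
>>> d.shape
(3, 7)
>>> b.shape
(3, 19)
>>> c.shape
(37, 7)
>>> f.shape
(19, 3)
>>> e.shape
(19, 7)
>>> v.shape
(19, 19)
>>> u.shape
(7,)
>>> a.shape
(3, 19)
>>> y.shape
(19, 19)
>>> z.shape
(3, 19)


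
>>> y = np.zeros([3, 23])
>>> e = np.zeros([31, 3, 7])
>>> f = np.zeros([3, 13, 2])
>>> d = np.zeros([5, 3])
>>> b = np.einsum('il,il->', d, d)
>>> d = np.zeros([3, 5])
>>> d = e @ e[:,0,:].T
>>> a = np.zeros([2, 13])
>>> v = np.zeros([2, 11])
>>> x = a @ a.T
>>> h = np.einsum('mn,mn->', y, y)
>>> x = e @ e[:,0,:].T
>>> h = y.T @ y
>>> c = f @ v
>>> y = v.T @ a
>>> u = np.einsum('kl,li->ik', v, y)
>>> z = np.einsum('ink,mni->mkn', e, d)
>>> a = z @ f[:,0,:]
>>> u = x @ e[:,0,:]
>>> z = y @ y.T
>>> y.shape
(11, 13)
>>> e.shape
(31, 3, 7)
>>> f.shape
(3, 13, 2)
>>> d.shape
(31, 3, 31)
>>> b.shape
()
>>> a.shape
(31, 7, 2)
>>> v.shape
(2, 11)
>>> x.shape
(31, 3, 31)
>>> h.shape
(23, 23)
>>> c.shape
(3, 13, 11)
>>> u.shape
(31, 3, 7)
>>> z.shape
(11, 11)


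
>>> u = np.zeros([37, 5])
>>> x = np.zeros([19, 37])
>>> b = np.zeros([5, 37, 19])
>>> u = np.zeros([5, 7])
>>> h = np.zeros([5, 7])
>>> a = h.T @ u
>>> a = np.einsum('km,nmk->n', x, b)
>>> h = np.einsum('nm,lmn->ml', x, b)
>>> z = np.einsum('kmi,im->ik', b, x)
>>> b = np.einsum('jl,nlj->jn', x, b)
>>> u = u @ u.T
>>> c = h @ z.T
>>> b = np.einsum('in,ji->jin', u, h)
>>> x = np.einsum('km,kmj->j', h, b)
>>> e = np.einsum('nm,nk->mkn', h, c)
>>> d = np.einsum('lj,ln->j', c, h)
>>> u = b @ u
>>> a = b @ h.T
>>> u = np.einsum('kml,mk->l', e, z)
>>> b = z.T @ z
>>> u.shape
(37,)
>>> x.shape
(5,)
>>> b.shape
(5, 5)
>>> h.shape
(37, 5)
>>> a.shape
(37, 5, 37)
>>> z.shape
(19, 5)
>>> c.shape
(37, 19)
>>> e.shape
(5, 19, 37)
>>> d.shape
(19,)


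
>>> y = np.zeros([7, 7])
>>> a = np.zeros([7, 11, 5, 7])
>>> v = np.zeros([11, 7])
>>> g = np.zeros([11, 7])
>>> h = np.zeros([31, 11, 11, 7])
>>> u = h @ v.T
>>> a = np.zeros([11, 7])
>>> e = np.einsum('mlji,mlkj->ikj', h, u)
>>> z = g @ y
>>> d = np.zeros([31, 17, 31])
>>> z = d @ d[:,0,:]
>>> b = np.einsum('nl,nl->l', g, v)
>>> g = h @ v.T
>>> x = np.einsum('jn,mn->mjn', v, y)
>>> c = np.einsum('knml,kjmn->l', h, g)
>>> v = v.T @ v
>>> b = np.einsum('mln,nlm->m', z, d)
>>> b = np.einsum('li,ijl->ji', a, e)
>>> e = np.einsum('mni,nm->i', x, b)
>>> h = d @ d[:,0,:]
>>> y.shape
(7, 7)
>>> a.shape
(11, 7)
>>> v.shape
(7, 7)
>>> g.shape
(31, 11, 11, 11)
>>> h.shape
(31, 17, 31)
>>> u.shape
(31, 11, 11, 11)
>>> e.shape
(7,)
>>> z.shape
(31, 17, 31)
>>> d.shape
(31, 17, 31)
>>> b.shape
(11, 7)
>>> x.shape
(7, 11, 7)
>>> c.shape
(7,)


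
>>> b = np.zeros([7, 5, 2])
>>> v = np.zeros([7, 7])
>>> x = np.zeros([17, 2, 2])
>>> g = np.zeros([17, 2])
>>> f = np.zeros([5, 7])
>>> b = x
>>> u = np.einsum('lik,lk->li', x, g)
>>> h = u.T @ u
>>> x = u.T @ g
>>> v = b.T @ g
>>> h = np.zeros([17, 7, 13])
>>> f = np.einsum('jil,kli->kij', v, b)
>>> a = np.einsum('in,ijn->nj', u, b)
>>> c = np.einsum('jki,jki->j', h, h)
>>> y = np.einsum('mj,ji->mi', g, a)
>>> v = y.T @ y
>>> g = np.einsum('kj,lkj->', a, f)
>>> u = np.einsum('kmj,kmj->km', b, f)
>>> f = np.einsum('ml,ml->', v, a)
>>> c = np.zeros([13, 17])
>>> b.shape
(17, 2, 2)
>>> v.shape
(2, 2)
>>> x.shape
(2, 2)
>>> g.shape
()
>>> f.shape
()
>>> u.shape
(17, 2)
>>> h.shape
(17, 7, 13)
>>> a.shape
(2, 2)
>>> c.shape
(13, 17)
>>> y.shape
(17, 2)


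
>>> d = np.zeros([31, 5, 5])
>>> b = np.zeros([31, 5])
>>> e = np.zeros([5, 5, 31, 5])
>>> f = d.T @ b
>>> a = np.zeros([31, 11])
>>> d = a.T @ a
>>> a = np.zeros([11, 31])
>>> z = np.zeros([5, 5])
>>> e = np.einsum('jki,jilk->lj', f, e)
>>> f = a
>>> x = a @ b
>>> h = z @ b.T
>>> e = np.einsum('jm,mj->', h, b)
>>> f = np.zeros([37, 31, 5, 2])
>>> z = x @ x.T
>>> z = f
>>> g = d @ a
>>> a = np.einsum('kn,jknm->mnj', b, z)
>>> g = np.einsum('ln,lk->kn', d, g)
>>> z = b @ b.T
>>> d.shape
(11, 11)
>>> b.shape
(31, 5)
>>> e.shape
()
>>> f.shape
(37, 31, 5, 2)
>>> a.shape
(2, 5, 37)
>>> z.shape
(31, 31)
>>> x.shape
(11, 5)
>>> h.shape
(5, 31)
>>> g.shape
(31, 11)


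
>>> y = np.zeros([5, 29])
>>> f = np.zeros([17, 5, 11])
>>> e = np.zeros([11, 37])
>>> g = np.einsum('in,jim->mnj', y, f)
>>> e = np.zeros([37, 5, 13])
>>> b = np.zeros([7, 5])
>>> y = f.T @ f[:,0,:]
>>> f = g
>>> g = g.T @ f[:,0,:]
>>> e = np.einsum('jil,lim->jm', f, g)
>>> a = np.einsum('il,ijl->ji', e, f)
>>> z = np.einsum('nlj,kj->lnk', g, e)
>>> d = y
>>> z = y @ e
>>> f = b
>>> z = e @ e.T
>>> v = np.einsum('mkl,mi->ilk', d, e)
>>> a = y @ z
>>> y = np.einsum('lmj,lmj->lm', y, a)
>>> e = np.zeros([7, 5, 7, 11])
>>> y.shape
(11, 5)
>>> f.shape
(7, 5)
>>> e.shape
(7, 5, 7, 11)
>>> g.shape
(17, 29, 17)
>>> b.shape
(7, 5)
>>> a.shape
(11, 5, 11)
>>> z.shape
(11, 11)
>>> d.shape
(11, 5, 11)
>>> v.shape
(17, 11, 5)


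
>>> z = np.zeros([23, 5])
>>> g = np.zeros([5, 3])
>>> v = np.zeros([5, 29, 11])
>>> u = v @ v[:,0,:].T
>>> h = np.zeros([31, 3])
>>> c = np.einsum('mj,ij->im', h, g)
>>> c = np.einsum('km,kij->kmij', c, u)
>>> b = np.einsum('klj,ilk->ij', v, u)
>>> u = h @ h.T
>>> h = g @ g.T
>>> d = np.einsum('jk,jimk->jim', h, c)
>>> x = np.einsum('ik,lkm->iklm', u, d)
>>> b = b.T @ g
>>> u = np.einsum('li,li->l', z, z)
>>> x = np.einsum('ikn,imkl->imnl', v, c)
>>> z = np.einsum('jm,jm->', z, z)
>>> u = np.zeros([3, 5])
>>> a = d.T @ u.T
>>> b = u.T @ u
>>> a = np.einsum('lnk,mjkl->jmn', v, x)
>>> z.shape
()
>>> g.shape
(5, 3)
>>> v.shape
(5, 29, 11)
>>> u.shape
(3, 5)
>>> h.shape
(5, 5)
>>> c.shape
(5, 31, 29, 5)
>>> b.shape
(5, 5)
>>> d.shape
(5, 31, 29)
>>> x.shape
(5, 31, 11, 5)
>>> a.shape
(31, 5, 29)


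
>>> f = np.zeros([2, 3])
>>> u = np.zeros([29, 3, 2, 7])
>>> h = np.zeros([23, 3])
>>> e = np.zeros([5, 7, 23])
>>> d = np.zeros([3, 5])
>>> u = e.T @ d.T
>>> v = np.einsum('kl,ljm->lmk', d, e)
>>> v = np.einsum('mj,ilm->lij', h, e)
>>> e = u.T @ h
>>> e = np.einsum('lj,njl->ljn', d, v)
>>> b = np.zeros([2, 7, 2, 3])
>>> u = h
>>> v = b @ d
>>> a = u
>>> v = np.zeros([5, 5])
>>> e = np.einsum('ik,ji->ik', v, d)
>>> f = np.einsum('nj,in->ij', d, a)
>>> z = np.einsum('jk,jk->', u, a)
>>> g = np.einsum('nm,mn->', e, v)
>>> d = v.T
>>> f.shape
(23, 5)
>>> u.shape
(23, 3)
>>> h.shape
(23, 3)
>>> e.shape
(5, 5)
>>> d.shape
(5, 5)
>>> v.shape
(5, 5)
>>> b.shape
(2, 7, 2, 3)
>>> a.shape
(23, 3)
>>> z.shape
()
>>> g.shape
()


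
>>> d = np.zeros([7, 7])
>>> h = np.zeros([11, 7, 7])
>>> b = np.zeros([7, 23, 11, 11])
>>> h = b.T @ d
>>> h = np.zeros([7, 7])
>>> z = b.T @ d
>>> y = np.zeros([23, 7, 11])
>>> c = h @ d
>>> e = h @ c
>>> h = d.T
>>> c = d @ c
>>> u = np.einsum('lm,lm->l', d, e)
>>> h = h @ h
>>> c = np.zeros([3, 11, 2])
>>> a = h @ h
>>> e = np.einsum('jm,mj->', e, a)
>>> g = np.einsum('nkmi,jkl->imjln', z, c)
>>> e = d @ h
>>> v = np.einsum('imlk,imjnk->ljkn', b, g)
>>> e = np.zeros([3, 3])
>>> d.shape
(7, 7)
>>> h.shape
(7, 7)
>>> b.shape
(7, 23, 11, 11)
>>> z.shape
(11, 11, 23, 7)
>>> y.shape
(23, 7, 11)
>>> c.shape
(3, 11, 2)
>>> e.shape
(3, 3)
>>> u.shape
(7,)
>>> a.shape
(7, 7)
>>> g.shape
(7, 23, 3, 2, 11)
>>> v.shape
(11, 3, 11, 2)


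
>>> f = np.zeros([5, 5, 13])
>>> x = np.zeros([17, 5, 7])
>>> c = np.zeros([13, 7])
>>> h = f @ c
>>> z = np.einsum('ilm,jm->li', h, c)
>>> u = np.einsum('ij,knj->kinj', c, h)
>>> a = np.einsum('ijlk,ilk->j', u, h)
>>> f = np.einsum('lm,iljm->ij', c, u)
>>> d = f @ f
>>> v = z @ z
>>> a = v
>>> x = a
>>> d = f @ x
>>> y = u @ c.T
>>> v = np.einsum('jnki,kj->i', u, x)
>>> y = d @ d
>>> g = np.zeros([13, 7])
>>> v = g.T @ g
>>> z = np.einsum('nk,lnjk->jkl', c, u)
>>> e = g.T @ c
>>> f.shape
(5, 5)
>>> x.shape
(5, 5)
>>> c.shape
(13, 7)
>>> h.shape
(5, 5, 7)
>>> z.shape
(5, 7, 5)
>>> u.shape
(5, 13, 5, 7)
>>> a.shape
(5, 5)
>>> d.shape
(5, 5)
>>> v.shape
(7, 7)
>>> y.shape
(5, 5)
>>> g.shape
(13, 7)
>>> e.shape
(7, 7)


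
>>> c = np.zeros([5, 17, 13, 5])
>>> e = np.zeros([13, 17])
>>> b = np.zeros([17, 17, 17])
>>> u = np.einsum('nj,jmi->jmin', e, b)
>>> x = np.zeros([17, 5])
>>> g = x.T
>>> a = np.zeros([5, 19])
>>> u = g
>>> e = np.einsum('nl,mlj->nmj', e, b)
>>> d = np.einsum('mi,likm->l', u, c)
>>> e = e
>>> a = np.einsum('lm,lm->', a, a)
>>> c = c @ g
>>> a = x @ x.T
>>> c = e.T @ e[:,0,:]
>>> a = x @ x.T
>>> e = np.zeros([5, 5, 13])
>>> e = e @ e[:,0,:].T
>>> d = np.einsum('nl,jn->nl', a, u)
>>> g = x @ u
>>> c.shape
(17, 17, 17)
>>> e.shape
(5, 5, 5)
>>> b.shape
(17, 17, 17)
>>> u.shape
(5, 17)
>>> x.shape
(17, 5)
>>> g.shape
(17, 17)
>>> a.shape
(17, 17)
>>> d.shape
(17, 17)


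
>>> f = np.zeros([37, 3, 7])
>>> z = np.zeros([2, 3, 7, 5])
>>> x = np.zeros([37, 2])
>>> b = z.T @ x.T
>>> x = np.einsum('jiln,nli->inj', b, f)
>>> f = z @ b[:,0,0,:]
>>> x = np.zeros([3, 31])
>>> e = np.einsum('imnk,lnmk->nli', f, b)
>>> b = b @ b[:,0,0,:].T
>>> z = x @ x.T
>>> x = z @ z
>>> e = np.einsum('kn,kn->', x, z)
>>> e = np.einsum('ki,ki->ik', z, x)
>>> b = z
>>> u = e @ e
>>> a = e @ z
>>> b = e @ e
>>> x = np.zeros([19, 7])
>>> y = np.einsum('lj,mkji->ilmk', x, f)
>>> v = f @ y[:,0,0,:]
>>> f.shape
(2, 3, 7, 37)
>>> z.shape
(3, 3)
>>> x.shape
(19, 7)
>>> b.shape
(3, 3)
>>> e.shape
(3, 3)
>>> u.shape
(3, 3)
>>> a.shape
(3, 3)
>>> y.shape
(37, 19, 2, 3)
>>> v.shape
(2, 3, 7, 3)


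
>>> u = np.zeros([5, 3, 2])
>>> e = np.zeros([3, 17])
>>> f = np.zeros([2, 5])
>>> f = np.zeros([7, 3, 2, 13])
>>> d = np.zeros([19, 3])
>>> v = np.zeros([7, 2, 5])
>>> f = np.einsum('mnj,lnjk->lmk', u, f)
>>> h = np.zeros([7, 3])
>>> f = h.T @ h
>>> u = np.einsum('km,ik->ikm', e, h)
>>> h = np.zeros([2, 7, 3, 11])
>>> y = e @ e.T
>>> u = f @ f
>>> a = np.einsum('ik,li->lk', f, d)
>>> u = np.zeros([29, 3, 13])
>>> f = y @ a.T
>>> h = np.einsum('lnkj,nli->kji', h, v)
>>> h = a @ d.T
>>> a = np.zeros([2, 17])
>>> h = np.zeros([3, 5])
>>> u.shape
(29, 3, 13)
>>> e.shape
(3, 17)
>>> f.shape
(3, 19)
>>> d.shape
(19, 3)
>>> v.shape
(7, 2, 5)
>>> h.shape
(3, 5)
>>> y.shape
(3, 3)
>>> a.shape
(2, 17)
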